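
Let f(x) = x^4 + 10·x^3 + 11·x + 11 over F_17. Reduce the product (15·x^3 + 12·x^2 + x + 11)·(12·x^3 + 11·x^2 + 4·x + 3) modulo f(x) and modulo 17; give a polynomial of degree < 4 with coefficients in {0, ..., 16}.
a · b ≡ 14·x^3 + 13·x^2 + 15·x + 5 (mod f(x))

Multiply as integer polynomials: a · b = 180·x^6 + 309·x^5 + 204·x^4 + 236·x^3 + 161·x^2 + 47·x + 33. Reducing coefficients mod 17: a · b ≡ 10·x^6 + 3·x^5 + 15·x^3 + 8·x^2 + 13·x + 16. Now divide by f(x) = x^4 + 10·x^3 + 11·x + 11 in F_17[x], eliminating the leading term at each step:
  leading term 10·x^6: subtract (10·x^2)·f(x) = 10·x^6 + 15·x^5 + 8·x^3 + 8·x^2, leaving 5·x^5 + 7·x^3 + 13·x + 16 (coefficients mod 17)
  leading term 5·x^5: subtract (5·x)·f(x) = 5·x^5 + 16·x^4 + 4·x^2 + 4·x, leaving x^4 + 7·x^3 + 13·x^2 + 9·x + 16 (coefficients mod 17)
  leading term x^4: subtract (1)·f(x) = x^4 + 10·x^3 + 11·x + 11, leaving 14·x^3 + 13·x^2 + 15·x + 5 (coefficients mod 17)
The degree is now < 4, so this is the remainder. Hence a · b ≡ 14·x^3 + 13·x^2 + 15·x + 5 in F_17[x]/(f).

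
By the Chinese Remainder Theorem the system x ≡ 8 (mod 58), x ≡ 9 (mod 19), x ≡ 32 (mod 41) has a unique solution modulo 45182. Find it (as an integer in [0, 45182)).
x ≡ 16596 (mod 45182); the representative in [0, 45182) is 16596

The moduli 58, 19, 41 are pairwise coprime, so by the CRT there is a unique solution mod 58·19·41 = 45182.
Solve by successive substitution. Start with x ≡ 8 (mod 58).
  Combine with x ≡ 9 (mod 19): write x = 8 + 58·t and require 8 + 58·t ≡ 9 (mod 19), i.e. 58·t ≡ 9 − 8 ≡ 1 (mod 19). Since 58^(−1) ≡ 1 (mod 19) (58 ≡ 1 (mod 19)), t ≡ 1·1 ≡ 1 (mod 19). So x ≡ 8 + 58·1 = 66 (mod 1102).
  Combine with x ≡ 32 (mod 41): write x = 66 + 1102·t and require 66 + 1102·t ≡ 32 (mod 41), i.e. 1102·t ≡ 32 − 66 ≡ 7 (mod 41). Since 1102^(−1) ≡ 8 (mod 41) (1102 ≡ 36 (mod 41)), t ≡ 8·7 ≡ 15 (mod 41). So x ≡ 66 + 1102·15 = 16596 (mod 45182).
Unique solution in [0, 45182): x = 16596.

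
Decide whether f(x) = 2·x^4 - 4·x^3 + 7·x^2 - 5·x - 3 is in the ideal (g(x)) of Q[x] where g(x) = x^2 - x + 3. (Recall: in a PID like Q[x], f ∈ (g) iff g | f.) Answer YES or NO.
In Q[x] the ideal (g) consists of all multiples of g, so f ∈ (g) iff g | f, i.e. iff the remainder of f on division by g is 0. Divide f by g (g is monic, so eliminate the leading term of the running remainder at each step):
  leading term 2·x^4: subtract (2·x^2)·g(x) = 2·x^4 - 2·x^3 + 6·x^2, leaving -2·x^3 + x^2 - 5·x - 3
  leading term -2·x^3: subtract (-2·x)·g(x) = -2·x^3 + 2·x^2 - 6·x, leaving -x^2 + x - 3
  leading term -x^2: subtract (-1)·g(x) = -x^2 + x - 3, leaving 0
The remainder is 0, so f(x) = g(x) · h(x) with h(x) = 2·x^2 - 2·x - 1. Hence g | f, i.e. f ∈ (g).

Final answer: YES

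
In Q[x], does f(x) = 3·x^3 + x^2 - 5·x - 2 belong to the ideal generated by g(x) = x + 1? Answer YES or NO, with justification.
In Q[x] the ideal (g) consists of all multiples of g, so f ∈ (g) iff g | f, i.e. iff the remainder of f on division by g is 0. Divide f by g (g is monic, so eliminate the leading term of the running remainder at each step):
  leading term 3·x^3: subtract (3·x^2)·g(x) = 3·x^3 + 3·x^2, leaving -2·x^2 - 5·x - 2
  leading term -2·x^2: subtract (-2·x)·g(x) = -2·x^2 - 2·x, leaving -3·x - 2
  leading term -3·x: subtract (-3)·g(x) = -3·x - 3, leaving 1
The remainder r(x) = 1 ≠ 0 (and deg r < deg g), so g ∤ f, i.e. f ∉ (g).

Final answer: NO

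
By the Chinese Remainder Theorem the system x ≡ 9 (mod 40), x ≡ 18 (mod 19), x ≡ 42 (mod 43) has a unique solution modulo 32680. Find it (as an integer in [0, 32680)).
x ≡ 8169 (mod 32680); the representative in [0, 32680) is 8169

The moduli 40, 19, 43 are pairwise coprime, so by the CRT there is a unique solution mod 40·19·43 = 32680.
Solve by successive substitution. Start with x ≡ 9 (mod 40).
  Combine with x ≡ 18 (mod 19): write x = 9 + 40·t and require 9 + 40·t ≡ 18 (mod 19), i.e. 40·t ≡ 18 − 9 ≡ 9 (mod 19). Since 40^(−1) ≡ 10 (mod 19) (40 ≡ 2 (mod 19)), t ≡ 10·9 ≡ 14 (mod 19). So x ≡ 9 + 40·14 = 569 (mod 760).
  Combine with x ≡ 42 (mod 43): write x = 569 + 760·t and require 569 + 760·t ≡ 42 (mod 43), i.e. 760·t ≡ 42 − 569 ≡ 32 (mod 43). Since 760^(−1) ≡ 3 (mod 43) (760 ≡ 29 (mod 43)), t ≡ 3·32 ≡ 10 (mod 43). So x ≡ 569 + 760·10 = 8169 (mod 32680).
Unique solution in [0, 32680): x = 8169.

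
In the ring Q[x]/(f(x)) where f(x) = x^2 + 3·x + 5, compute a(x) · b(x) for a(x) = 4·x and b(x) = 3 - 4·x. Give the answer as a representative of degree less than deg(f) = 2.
a · b ≡ 60·x + 80 (mod f(x))

First multiply in Q[x] without reducing: a · b = -16·x^2 + 12·x. Now divide by f(x) = x^2 + 3·x + 5, eliminating the leading term at each step:
  leading term -16·x^2: subtract (-16)·f(x) = -16·x^2 - 48·x - 80, leaving 60·x + 80
The degree is now < 2, so this is the remainder. Hence a · b ≡ 60·x + 80 in Q[x]/(f).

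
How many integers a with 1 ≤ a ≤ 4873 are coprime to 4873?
4420

The number of a ∈ {1, ..., 4873} with gcd(a, 4873) = 1 is by definition Euler's totient φ(4873). φ is multiplicative, with φ(p^e) = p^e − p^(e−1). Factorise 4873 = 11 · 443. Then
  φ(4873) = (11 − 1) · (443 − 1) = 10 · 442 = 4420.
So there are 4420 such integers.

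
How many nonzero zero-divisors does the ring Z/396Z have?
In Z/396Z each nonzero element is either a unit (gcd with 396 is 1) or a zero-divisor (gcd > 1). The number of units is φ(396): factorise 396 = 2^2 · 3^2 · 11, so φ(396) = (2^2 − 2^1) · (3^2 − 3^1) · (11 − 1) = 2 · 6 · 10 = 120. The nonzero elements number 396 − 1 = 395. Hence the nonzero zero-divisors number 395 − 120 = 275.

Final answer: Z/396Z has 275 nonzero zero-divisors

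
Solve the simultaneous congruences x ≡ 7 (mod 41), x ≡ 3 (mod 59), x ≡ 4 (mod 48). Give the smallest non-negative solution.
x ≡ 30388 (mod 116112); the representative in [0, 116112) is 30388

The moduli 41, 59, 48 are pairwise coprime, so by the CRT there is a unique solution mod 41·59·48 = 116112.
Solve by successive substitution. Start with x ≡ 7 (mod 41).
  Combine with x ≡ 3 (mod 59): write x = 7 + 41·t and require 7 + 41·t ≡ 3 (mod 59), i.e. 41·t ≡ 3 − 7 ≡ 55 (mod 59). Since 41^(−1) ≡ 36 (mod 59), t ≡ 36·55 ≡ 33 (mod 59). So x ≡ 7 + 41·33 = 1360 (mod 2419).
  Combine with x ≡ 4 (mod 48): write x = 1360 + 2419·t and require 1360 + 2419·t ≡ 4 (mod 48), i.e. 2419·t ≡ 4 − 1360 ≡ 36 (mod 48). Since 2419^(−1) ≡ 43 (mod 48) (2419 ≡ 19 (mod 48)), t ≡ 43·36 ≡ 12 (mod 48). So x ≡ 1360 + 2419·12 = 30388 (mod 116112).
Unique solution in [0, 116112): x = 30388.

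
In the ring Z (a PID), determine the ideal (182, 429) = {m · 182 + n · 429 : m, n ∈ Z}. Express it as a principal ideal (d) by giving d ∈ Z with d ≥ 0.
(182, 429) = (13); d = 13

In the PID Z, (a, b) is generated by gcd(a, b). Compute gcd(429, 182) with the extended Euclidean algorithm, tracking rows (r, s, t) with s·429 + t·182 = r:
  row A: (429, 1, 0)   [1·429 + 0·182 = 429]
  row B: (182, 0, 1)   [0·429 + 1·182 = 182]
  429 = 2·182 + 65   → row C = row A − 2·row B = (65, 1, −2)   [check: 1·429 − 2·182 = 65]
  182 = 2·65 + 52   → row D = row B − 2·row C = (52, −2, 5)   [check: −2·429 + 5·182 = 52]
  65 = 1·52 + 13   → row E = row C − 1·row D = (13, 3, −7)   [check: 3·429 − 7·182 = 13]
  52 = 4·13 + 0   → remainder 0, stop. gcd = 13 (last nonzero row E).
So gcd(182, 429) = 13, with Bézout identity 3·429 − 7·182 = 13. Containment (⊇): the Bézout identity exhibits 13 as an element of (182, 429), giving (13) ⊆ (182, 429). Containment (⊆): since 13 | 182 and 13 | 429 (182 = 13·14, 429 = 13·33), every Z-linear combination of 182 and 429 is divisible by 13, so (182, 429) ⊆ (13). Therefore (182, 429) = (13), d = 13.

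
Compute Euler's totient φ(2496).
φ is multiplicative, with φ(p^e) = p^e − p^(e−1). Factorise 2496 = 2^6 · 3 · 13. Then
  φ(2496) = (2^6 − 2^5) · (3 − 1) · (13 − 1) = 32 · 2 · 12 = 768.

Final answer: φ(2496) = 768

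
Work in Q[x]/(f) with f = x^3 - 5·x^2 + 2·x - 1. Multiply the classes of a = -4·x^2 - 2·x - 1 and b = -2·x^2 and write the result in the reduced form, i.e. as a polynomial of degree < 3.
a · b ≡ 206·x^2 - 80·x + 44 (mod f(x))

First multiply in Q[x] without reducing: a · b = 8·x^4 + 4·x^3 + 2·x^2. Now divide by f(x) = x^3 - 5·x^2 + 2·x - 1, eliminating the leading term at each step:
  leading term 8·x^4: subtract (8·x)·f(x) = 8·x^4 - 40·x^3 + 16·x^2 - 8·x, leaving 44·x^3 - 14·x^2 + 8·x
  leading term 44·x^3: subtract (44)·f(x) = 44·x^3 - 220·x^2 + 88·x - 44, leaving 206·x^2 - 80·x + 44
The degree is now < 3, so this is the remainder. Hence a · b ≡ 206·x^2 - 80·x + 44 in Q[x]/(f).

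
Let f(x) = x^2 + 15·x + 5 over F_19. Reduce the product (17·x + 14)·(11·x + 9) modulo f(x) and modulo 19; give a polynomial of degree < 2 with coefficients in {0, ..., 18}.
Multiply as integer polynomials: a · b = 187·x^2 + 307·x + 126. Reducing coefficients mod 19: a · b ≡ 16·x^2 + 3·x + 12. Now divide by f(x) = x^2 + 15·x + 5 in F_19[x], eliminating the leading term at each step:
  leading term 16·x^2: subtract (16)·f(x) = 16·x^2 + 12·x + 4, leaving 10·x + 8 (coefficients mod 19)
The degree is now < 2, so this is the remainder. Hence a · b ≡ 10·x + 8 in F_19[x]/(f).

Final answer: a · b ≡ 10·x + 8 (mod f(x))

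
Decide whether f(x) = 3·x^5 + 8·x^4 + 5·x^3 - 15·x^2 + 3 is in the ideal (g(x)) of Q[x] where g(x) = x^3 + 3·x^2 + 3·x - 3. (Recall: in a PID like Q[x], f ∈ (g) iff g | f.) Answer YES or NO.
YES

In Q[x] the ideal (g) consists of all multiples of g, so f ∈ (g) iff g | f, i.e. iff the remainder of f on division by g is 0. Divide f by g (g is monic, so eliminate the leading term of the running remainder at each step):
  leading term 3·x^5: subtract (3·x^2)·g(x) = 3·x^5 + 9·x^4 + 9·x^3 - 9·x^2, leaving -x^4 - 4·x^3 - 6·x^2 + 3
  leading term -x^4: subtract (-x)·g(x) = -x^4 - 3·x^3 - 3·x^2 + 3·x, leaving -x^3 - 3·x^2 - 3·x + 3
  leading term -x^3: subtract (-1)·g(x) = -x^3 - 3·x^2 - 3·x + 3, leaving 0
The remainder is 0, so f(x) = g(x) · h(x) with h(x) = 3·x^2 - x - 1. Hence g | f, i.e. f ∈ (g).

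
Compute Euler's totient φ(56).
φ(56) = 24

φ is multiplicative, with φ(p^e) = p^e − p^(e−1). Factorise 56 = 2^3 · 7. Then
  φ(56) = (2^3 − 2^2) · (7 − 1) = 4 · 6 = 24.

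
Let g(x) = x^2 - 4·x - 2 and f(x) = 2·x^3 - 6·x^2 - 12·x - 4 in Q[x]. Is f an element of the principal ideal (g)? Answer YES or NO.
In Q[x] the ideal (g) consists of all multiples of g, so f ∈ (g) iff g | f, i.e. iff the remainder of f on division by g is 0. Divide f by g (g is monic, so eliminate the leading term of the running remainder at each step):
  leading term 2·x^3: subtract (2·x)·g(x) = 2·x^3 - 8·x^2 - 4·x, leaving 2·x^2 - 8·x - 4
  leading term 2·x^2: subtract (2)·g(x) = 2·x^2 - 8·x - 4, leaving 0
The remainder is 0, so f(x) = g(x) · h(x) with h(x) = 2·x + 2. Hence g | f, i.e. f ∈ (g).

Final answer: YES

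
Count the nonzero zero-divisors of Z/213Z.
In Z/213Z each nonzero element is either a unit (gcd with 213 is 1) or a zero-divisor (gcd > 1). The number of units is φ(213): factorise 213 = 3 · 71, so φ(213) = (3 − 1) · (71 − 1) = 2 · 70 = 140. The nonzero elements number 213 − 1 = 212. Hence the nonzero zero-divisors number 212 − 140 = 72.

Final answer: Z/213Z has 72 nonzero zero-divisors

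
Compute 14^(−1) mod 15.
14^(−1) ≡ 14 (mod 15)

Apply the extended Euclidean algorithm to (15, 14), tracking rows (r, s, t) with s·15 + t·14 = r. Each division r_prev = q·r_cur + r_new produces the new row as (previous row) − q·(current row):
  row A: (15, 1, 0)   [1·15 + 0·14 = 15]
  row B: (14, 0, 1)   [0·15 + 1·14 = 14]
  15 = 1·14 + 1   → row C = row A − 1·row B = (1, 1, −1)   [check: 1·15 − 1·14 = 1]
  14 = 14·1 + 0   → remainder 0, stop. gcd = 1 (last nonzero row C).
The gcd is 1, so 14 is invertible mod 15. The last nonzero row gives 1·15 − 1·14 = 1, so t = −1. So 14^(−1) ≡ −1 ≡ 14 (mod 15). Verify: 14 · 14 = 196 ≡ 1 (mod 15). ✓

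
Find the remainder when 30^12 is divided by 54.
0

Use repeated squaring. Binary(12) = 1100. Walk through the bits of the exponent 12 left-to-right: at each bit after the leading one, square the running value, then multiply by 30 if the bit is 1 (always reducing mod 54):
  bit 1 = 1 (leading): start with 30.
  bit 2 = 1: square 30^2 = 900 ≡ 36; bit is 1, so multiply 36·30 = 1080 ≡ 0 (mod 54).
  bit 3 = 0: square 0^2 = 0 (mod 54).
  bit 4 = 0: square 0^2 = 0 (mod 54).
Final value: 30^12 ≡ 0 (mod 54).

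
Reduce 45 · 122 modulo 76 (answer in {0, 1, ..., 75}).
Reduce the factors first: 122 ≡ 46 (mod 76), so 45 · 122 ≡ 45 · 46 (mod 76). 45 · 46 = 2070. Dividing by 76: 2070 = 27·76 + 18. So (45 · 122) mod 76 = 18.

Final answer: 18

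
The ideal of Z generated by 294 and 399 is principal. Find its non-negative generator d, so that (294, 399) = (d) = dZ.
(294, 399) = (21); d = 21

In the PID Z, (a, b) is generated by gcd(a, b). Compute gcd(399, 294) with the extended Euclidean algorithm, tracking rows (r, s, t) with s·399 + t·294 = r:
  row A: (399, 1, 0)   [1·399 + 0·294 = 399]
  row B: (294, 0, 1)   [0·399 + 1·294 = 294]
  399 = 1·294 + 105   → row C = row A − 1·row B = (105, 1, −1)   [check: 1·399 − 1·294 = 105]
  294 = 2·105 + 84   → row D = row B − 2·row C = (84, −2, 3)   [check: −2·399 + 3·294 = 84]
  105 = 1·84 + 21   → row E = row C − 1·row D = (21, 3, −4)   [check: 3·399 − 4·294 = 21]
  84 = 4·21 + 0   → remainder 0, stop. gcd = 21 (last nonzero row E).
So gcd(294, 399) = 21, with Bézout identity 3·399 − 4·294 = 21. Containment (⊇): the Bézout identity exhibits 21 as an element of (294, 399), giving (21) ⊆ (294, 399). Containment (⊆): since 21 | 294 and 21 | 399 (294 = 21·14, 399 = 21·19), every Z-linear combination of 294 and 399 is divisible by 21, so (294, 399) ⊆ (21). Therefore (294, 399) = (21), d = 21.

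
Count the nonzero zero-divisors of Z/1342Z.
In Z/1342Z each nonzero element is either a unit (gcd with 1342 is 1) or a zero-divisor (gcd > 1). The number of units is φ(1342): factorise 1342 = 2 · 11 · 61, so φ(1342) = (2 − 1) · (11 − 1) · (61 − 1) = 1 · 10 · 60 = 600. The nonzero elements number 1342 − 1 = 1341. Hence the nonzero zero-divisors number 1341 − 600 = 741.

Final answer: Z/1342Z has 741 nonzero zero-divisors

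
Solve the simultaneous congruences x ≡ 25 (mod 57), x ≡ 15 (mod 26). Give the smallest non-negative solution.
x ≡ 1393 (mod 1482); the representative in [0, 1482) is 1393

The moduli 57, 26 are pairwise coprime, so by the CRT there is a unique solution mod 57·26 = 1482.
Solve by successive substitution. Start with x ≡ 25 (mod 57).
  Combine with x ≡ 15 (mod 26): write x = 25 + 57·t and require 25 + 57·t ≡ 15 (mod 26), i.e. 57·t ≡ 15 − 25 ≡ 16 (mod 26). Since 57^(−1) ≡ 21 (mod 26) (57 ≡ 5 (mod 26)), t ≡ 21·16 ≡ 24 (mod 26). So x ≡ 25 + 57·24 = 1393 (mod 1482).
Unique solution in [0, 1482): x = 1393.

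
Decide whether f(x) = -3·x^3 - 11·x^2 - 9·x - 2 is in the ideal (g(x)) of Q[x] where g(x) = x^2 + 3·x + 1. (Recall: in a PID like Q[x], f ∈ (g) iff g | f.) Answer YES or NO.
In Q[x] the ideal (g) consists of all multiples of g, so f ∈ (g) iff g | f, i.e. iff the remainder of f on division by g is 0. Divide f by g (g is monic, so eliminate the leading term of the running remainder at each step):
  leading term -3·x^3: subtract (-3·x)·g(x) = -3·x^3 - 9·x^2 - 3·x, leaving -2·x^2 - 6·x - 2
  leading term -2·x^2: subtract (-2)·g(x) = -2·x^2 - 6·x - 2, leaving 0
The remainder is 0, so f(x) = g(x) · h(x) with h(x) = -3·x - 2. Hence g | f, i.e. f ∈ (g).

Final answer: YES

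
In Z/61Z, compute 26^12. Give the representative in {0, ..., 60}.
9

Use repeated squaring. Binary(12) = 1100. Walk through the bits of the exponent 12 left-to-right: at each bit after the leading one, square the running value, then multiply by 26 if the bit is 1 (always reducing mod 61):
  bit 1 = 1 (leading): start with 26.
  bit 2 = 1: square 26^2 = 676 ≡ 5; bit is 1, so multiply 5·26 = 130 ≡ 8 (mod 61).
  bit 3 = 0: square 8^2 = 64 ≡ 3 (mod 61).
  bit 4 = 0: square 3^2 = 9 (mod 61).
Final value: 26^12 ≡ 9 (mod 61).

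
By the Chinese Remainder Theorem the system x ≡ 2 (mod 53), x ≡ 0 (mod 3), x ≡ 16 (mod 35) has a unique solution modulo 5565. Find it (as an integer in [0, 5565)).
The moduli 53, 3, 35 are pairwise coprime, so by the CRT there is a unique solution mod 53·3·35 = 5565.
Solve by successive substitution. Start with x ≡ 2 (mod 53).
  Combine with x ≡ 0 (mod 3): write x = 2 + 53·t and require 2 + 53·t ≡ 0 (mod 3), i.e. 53·t ≡ 0 − 2 ≡ 1 (mod 3). Since 53^(−1) ≡ 2 (mod 3) (53 ≡ 2 (mod 3)), t ≡ 2·1 ≡ 2 (mod 3). So x ≡ 2 + 53·2 = 108 (mod 159).
  Combine with x ≡ 16 (mod 35): write x = 108 + 159·t and require 108 + 159·t ≡ 16 (mod 35), i.e. 159·t ≡ 16 − 108 ≡ 13 (mod 35). Since 159^(−1) ≡ 24 (mod 35) (159 ≡ 19 (mod 35)), t ≡ 24·13 ≡ 32 (mod 35). So x ≡ 108 + 159·32 = 5196 (mod 5565).
Unique solution in [0, 5565): x = 5196.

Final answer: x ≡ 5196 (mod 5565); the representative in [0, 5565) is 5196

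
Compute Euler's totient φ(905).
φ(905) = 720

φ is multiplicative, with φ(p^e) = p^e − p^(e−1). Factorise 905 = 5 · 181. Then
  φ(905) = (5 − 1) · (181 − 1) = 4 · 180 = 720.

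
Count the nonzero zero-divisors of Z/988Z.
Z/988Z has 555 nonzero zero-divisors

In Z/988Z each nonzero element is either a unit (gcd with 988 is 1) or a zero-divisor (gcd > 1). The number of units is φ(988): factorise 988 = 2^2 · 13 · 19, so φ(988) = (2^2 − 2^1) · (13 − 1) · (19 − 1) = 2 · 12 · 18 = 432. The nonzero elements number 988 − 1 = 987. Hence the nonzero zero-divisors number 987 − 432 = 555.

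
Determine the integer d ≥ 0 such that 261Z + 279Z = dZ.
(261, 279) = (9); d = 9

In the PID Z, (a, b) is generated by gcd(a, b). Compute gcd(279, 261) with the extended Euclidean algorithm, tracking rows (r, s, t) with s·279 + t·261 = r:
  row A: (279, 1, 0)   [1·279 + 0·261 = 279]
  row B: (261, 0, 1)   [0·279 + 1·261 = 261]
  279 = 1·261 + 18   → row C = row A − 1·row B = (18, 1, −1)   [check: 1·279 − 1·261 = 18]
  261 = 14·18 + 9   → row D = row B − 14·row C = (9, −14, 15)   [check: −14·279 + 15·261 = 9]
  18 = 2·9 + 0   → remainder 0, stop. gcd = 9 (last nonzero row D).
So gcd(261, 279) = 9, with Bézout identity −14·279 + 15·261 = 9. Containment (⊇): the Bézout identity exhibits 9 as an element of (261, 279), giving (9) ⊆ (261, 279). Containment (⊆): since 9 | 261 and 9 | 279 (261 = 9·29, 279 = 9·31), every Z-linear combination of 261 and 279 is divisible by 9, so (261, 279) ⊆ (9). Therefore (261, 279) = (9), d = 9.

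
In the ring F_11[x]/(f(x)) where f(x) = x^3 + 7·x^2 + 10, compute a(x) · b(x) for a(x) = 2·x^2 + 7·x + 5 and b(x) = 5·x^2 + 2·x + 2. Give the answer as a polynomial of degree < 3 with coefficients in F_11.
a · b ≡ 7·x^2 + x + 1 (mod f(x))

Multiply as integer polynomials: a · b = 10·x^4 + 39·x^3 + 43·x^2 + 24·x + 10. Reducing coefficients mod 11: a · b ≡ 10·x^4 + 6·x^3 + 10·x^2 + 2·x + 10. Now divide by f(x) = x^3 + 7·x^2 + 10 in F_11[x], eliminating the leading term at each step:
  leading term 10·x^4: subtract (10·x)·f(x) = 10·x^4 + 4·x^3 + x, leaving 2·x^3 + 10·x^2 + x + 10 (coefficients mod 11)
  leading term 2·x^3: subtract (2)·f(x) = 2·x^3 + 3·x^2 + 9, leaving 7·x^2 + x + 1 (coefficients mod 11)
The degree is now < 3, so this is the remainder. Hence a · b ≡ 7·x^2 + x + 1 in F_11[x]/(f).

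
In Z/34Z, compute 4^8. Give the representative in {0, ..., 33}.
Use repeated squaring. Binary(8) = 1000. Walk through the bits of the exponent 8 left-to-right: at each bit after the leading one, square the running value, then multiply by 4 if the bit is 1 (always reducing mod 34):
  bit 1 = 1 (leading): start with 4.
  bit 2 = 0: square 4^2 = 16 (mod 34).
  bit 3 = 0: square 16^2 = 256 ≡ 18 (mod 34).
  bit 4 = 0: square 18^2 = 324 ≡ 18 (mod 34).
Final value: 4^8 ≡ 18 (mod 34).

Final answer: 18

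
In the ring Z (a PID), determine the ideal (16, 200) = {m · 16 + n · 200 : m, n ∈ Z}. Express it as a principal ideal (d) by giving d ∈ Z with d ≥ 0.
In the PID Z, (a, b) is generated by gcd(a, b). Compute gcd(200, 16) with the extended Euclidean algorithm, tracking rows (r, s, t) with s·200 + t·16 = r:
  row A: (200, 1, 0)   [1·200 + 0·16 = 200]
  row B: (16, 0, 1)   [0·200 + 1·16 = 16]
  200 = 12·16 + 8   → row C = row A − 12·row B = (8, 1, −12)   [check: 1·200 − 12·16 = 8]
  16 = 2·8 + 0   → remainder 0, stop. gcd = 8 (last nonzero row C).
So gcd(16, 200) = 8, with Bézout identity 1·200 − 12·16 = 8. Containment (⊇): the Bézout identity exhibits 8 as an element of (16, 200), giving (8) ⊆ (16, 200). Containment (⊆): since 8 | 16 and 8 | 200 (16 = 8·2, 200 = 8·25), every Z-linear combination of 16 and 200 is divisible by 8, so (16, 200) ⊆ (8). Therefore (16, 200) = (8), d = 8.

Final answer: (16, 200) = (8); d = 8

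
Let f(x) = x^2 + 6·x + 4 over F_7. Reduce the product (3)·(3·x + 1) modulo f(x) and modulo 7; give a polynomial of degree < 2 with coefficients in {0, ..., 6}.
a · b ≡ 2·x + 3 (mod f(x))

Multiply as integer polynomials: a · b = 9·x + 3. Reducing coefficients mod 7: a · b ≡ 2·x + 3. This already has degree < 2, so no reduction by f is needed. Hence a · b ≡ 2·x + 3 in F_7[x]/(f).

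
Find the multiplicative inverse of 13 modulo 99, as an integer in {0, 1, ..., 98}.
Apply the extended Euclidean algorithm to (99, 13), tracking rows (r, s, t) with s·99 + t·13 = r. Each division r_prev = q·r_cur + r_new produces the new row as (previous row) − q·(current row):
  row A: (99, 1, 0)   [1·99 + 0·13 = 99]
  row B: (13, 0, 1)   [0·99 + 1·13 = 13]
  99 = 7·13 + 8   → row C = row A − 7·row B = (8, 1, −7)   [check: 1·99 − 7·13 = 8]
  13 = 1·8 + 5   → row D = row B − 1·row C = (5, −1, 8)   [check: −1·99 + 8·13 = 5]
  8 = 1·5 + 3   → row E = row C − 1·row D = (3, 2, −15)   [check: 2·99 − 15·13 = 3]
  5 = 1·3 + 2   → row F = row D − 1·row E = (2, −3, 23)   [check: −3·99 + 23·13 = 2]
  3 = 1·2 + 1   → row G = row E − 1·row F = (1, 5, −38)   [check: 5·99 − 38·13 = 1]
  2 = 2·1 + 0   → remainder 0, stop. gcd = 1 (last nonzero row G).
The gcd is 1, so 13 is invertible mod 99. The last nonzero row gives 5·99 − 38·13 = 1, so t = −38. So 13^(−1) ≡ −38 ≡ 61 (mod 99). Verify: 13 · 61 = 793 ≡ 1 (mod 99). ✓

Final answer: 13^(−1) ≡ 61 (mod 99)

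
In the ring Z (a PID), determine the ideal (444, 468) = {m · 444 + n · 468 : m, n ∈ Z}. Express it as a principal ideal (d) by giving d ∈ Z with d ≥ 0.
(444, 468) = (12); d = 12

In the PID Z, (a, b) is generated by gcd(a, b). Compute gcd(468, 444) with the extended Euclidean algorithm, tracking rows (r, s, t) with s·468 + t·444 = r:
  row A: (468, 1, 0)   [1·468 + 0·444 = 468]
  row B: (444, 0, 1)   [0·468 + 1·444 = 444]
  468 = 1·444 + 24   → row C = row A − 1·row B = (24, 1, −1)   [check: 1·468 − 1·444 = 24]
  444 = 18·24 + 12   → row D = row B − 18·row C = (12, −18, 19)   [check: −18·468 + 19·444 = 12]
  24 = 2·12 + 0   → remainder 0, stop. gcd = 12 (last nonzero row D).
So gcd(444, 468) = 12, with Bézout identity −18·468 + 19·444 = 12. Containment (⊇): the Bézout identity exhibits 12 as an element of (444, 468), giving (12) ⊆ (444, 468). Containment (⊆): since 12 | 444 and 12 | 468 (444 = 12·37, 468 = 12·39), every Z-linear combination of 444 and 468 is divisible by 12, so (444, 468) ⊆ (12). Therefore (444, 468) = (12), d = 12.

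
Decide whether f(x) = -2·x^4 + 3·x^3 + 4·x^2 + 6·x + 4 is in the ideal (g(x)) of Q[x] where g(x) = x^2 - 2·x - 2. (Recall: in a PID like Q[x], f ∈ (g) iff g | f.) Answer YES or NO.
In Q[x] the ideal (g) consists of all multiples of g, so f ∈ (g) iff g | f, i.e. iff the remainder of f on division by g is 0. Divide f by g (g is monic, so eliminate the leading term of the running remainder at each step):
  leading term -2·x^4: subtract (-2·x^2)·g(x) = -2·x^4 + 4·x^3 + 4·x^2, leaving -x^3 + 6·x + 4
  leading term -x^3: subtract (-x)·g(x) = -x^3 + 2·x^2 + 2·x, leaving -2·x^2 + 4·x + 4
  leading term -2·x^2: subtract (-2)·g(x) = -2·x^2 + 4·x + 4, leaving 0
The remainder is 0, so f(x) = g(x) · h(x) with h(x) = -2·x^2 - x - 2. Hence g | f, i.e. f ∈ (g).

Final answer: YES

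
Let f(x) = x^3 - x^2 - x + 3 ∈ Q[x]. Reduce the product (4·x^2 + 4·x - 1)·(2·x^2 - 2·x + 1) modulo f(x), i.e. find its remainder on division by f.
a · b ≡ 10·x^2 - 10·x - 25 (mod f(x))

First multiply in Q[x] without reducing: a · b = 8·x^4 - 6·x^2 + 6·x - 1. Now divide by f(x) = x^3 - x^2 - x + 3, eliminating the leading term at each step:
  leading term 8·x^4: subtract (8·x)·f(x) = 8·x^4 - 8·x^3 - 8·x^2 + 24·x, leaving 8·x^3 + 2·x^2 - 18·x - 1
  leading term 8·x^3: subtract (8)·f(x) = 8·x^3 - 8·x^2 - 8·x + 24, leaving 10·x^2 - 10·x - 25
The degree is now < 3, so this is the remainder. Hence a · b ≡ 10·x^2 - 10·x - 25 in Q[x]/(f).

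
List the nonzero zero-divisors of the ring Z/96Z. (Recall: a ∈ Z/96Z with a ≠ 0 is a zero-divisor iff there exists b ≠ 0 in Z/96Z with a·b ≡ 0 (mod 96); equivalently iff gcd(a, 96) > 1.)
nonzero zero-divisors of Z/96Z = {2, 3, 4, 6, 8, 9, 10, 12, 14, 15, 16, 18, 20, 21, 22, 24, 26, 27, 28, 30, 32, 33, 34, 36, 38, 39, 40, 42, 44, 45, 46, 48, 50, 51, 52, 54, 56, 57, 58, 60, 62, 63, 64, 66, 68, 69, 70, 72, 74, 75, 76, 78, 80, 81, 82, 84, 86, 87, 88, 90, 92, 93, 94}

An element a ∈ Z/96Z (with a ≠ 0) is a zero-divisor iff gcd(a, 96) > 1 (because a is a unit precisely when gcd(a, n) = 1, and in Z/nZ every nonzero, non-unit element is a zero-divisor). Scan a = 1, ..., 95 and keep those with gcd(a, 96) > 1:
  gcd(2, 96) = 2, gcd(3, 96) = 3, gcd(4, 96) = 4, gcd(6, 96) = 6, gcd(8, 96) = 8, gcd(9, 96) = 3, gcd(10, 96) = 2, gcd(12, 96) = 12, gcd(14, 96) = 2, gcd(15, 96) = 3, gcd(16, 96) = 16, gcd(18, 96) = 6, gcd(20, 96) = 4, gcd(21, 96) = 3, gcd(22, 96) = 2, gcd(24, 96) = 24, gcd(26, 96) = 2, gcd(27, 96) = 3, gcd(28, 96) = 4, gcd(30, 96) = 6, gcd(32, 96) = 32, gcd(33, 96) = 3, gcd(34, 96) = 2, gcd(36, 96) = 12, gcd(38, 96) = 2, gcd(39, 96) = 3, gcd(40, 96) = 8, gcd(42, 96) = 6, gcd(44, 96) = 4, gcd(45, 96) = 3, gcd(46, 96) = 2, gcd(48, 96) = 48, gcd(50, 96) = 2, gcd(51, 96) = 3, gcd(52, 96) = 4, gcd(54, 96) = 6, gcd(56, 96) = 8, gcd(57, 96) = 3, gcd(58, 96) = 2, gcd(60, 96) = 12, gcd(62, 96) = 2, gcd(63, 96) = 3, gcd(64, 96) = 32, gcd(66, 96) = 6, gcd(68, 96) = 4, gcd(69, 96) = 3, gcd(70, 96) = 2, gcd(72, 96) = 24, gcd(74, 96) = 2, gcd(75, 96) = 3, gcd(76, 96) = 4, gcd(78, 96) = 6, gcd(80, 96) = 16, gcd(81, 96) = 3, gcd(82, 96) = 2, gcd(84, 96) = 12, gcd(86, 96) = 2, gcd(87, 96) = 3, gcd(88, 96) = 8, gcd(90, 96) = 6, gcd(92, 96) = 4, gcd(93, 96) = 3, gcd(94, 96) = 2.
All other a ∈ {1, ..., 95} have gcd(a, 96) = 1 and are units. So the nonzero zero-divisors are exactly the 63 values of a appearing in this scan.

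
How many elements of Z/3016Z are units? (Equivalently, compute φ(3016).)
Z/3016Z has φ(3016) = 1344 units

An element a ∈ Z/3016Z is a unit iff gcd(a, 3016) = 1, so the number of units is φ(3016). φ is multiplicative, with φ(p^e) = p^e − p^(e−1). Factorise 3016 = 2^3 · 13 · 29. Then
  φ(3016) = (2^3 − 2^2) · (13 − 1) · (29 − 1) = 4 · 12 · 28 = 1344.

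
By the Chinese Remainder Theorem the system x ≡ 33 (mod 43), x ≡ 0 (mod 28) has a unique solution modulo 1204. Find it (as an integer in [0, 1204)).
The moduli 43, 28 are pairwise coprime, so by the CRT there is a unique solution mod 43·28 = 1204.
Solve by successive substitution. Start with x ≡ 33 (mod 43).
  Combine with x ≡ 0 (mod 28): write x = 33 + 43·t and require 33 + 43·t ≡ 0 (mod 28), i.e. 43·t ≡ 0 − 33 ≡ 23 (mod 28). Since 43^(−1) ≡ 15 (mod 28) (43 ≡ 15 (mod 28)), t ≡ 15·23 ≡ 9 (mod 28). So x ≡ 33 + 43·9 = 420 (mod 1204).
Unique solution in [0, 1204): x = 420.

Final answer: x ≡ 420 (mod 1204); the representative in [0, 1204) is 420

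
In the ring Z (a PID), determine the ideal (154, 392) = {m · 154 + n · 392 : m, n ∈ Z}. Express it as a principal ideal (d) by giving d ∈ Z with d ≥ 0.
(154, 392) = (14); d = 14

In the PID Z, (a, b) is generated by gcd(a, b). Compute gcd(392, 154) with the extended Euclidean algorithm, tracking rows (r, s, t) with s·392 + t·154 = r:
  row A: (392, 1, 0)   [1·392 + 0·154 = 392]
  row B: (154, 0, 1)   [0·392 + 1·154 = 154]
  392 = 2·154 + 84   → row C = row A − 2·row B = (84, 1, −2)   [check: 1·392 − 2·154 = 84]
  154 = 1·84 + 70   → row D = row B − 1·row C = (70, −1, 3)   [check: −1·392 + 3·154 = 70]
  84 = 1·70 + 14   → row E = row C − 1·row D = (14, 2, −5)   [check: 2·392 − 5·154 = 14]
  70 = 5·14 + 0   → remainder 0, stop. gcd = 14 (last nonzero row E).
So gcd(154, 392) = 14, with Bézout identity 2·392 − 5·154 = 14. Containment (⊇): the Bézout identity exhibits 14 as an element of (154, 392), giving (14) ⊆ (154, 392). Containment (⊆): since 14 | 154 and 14 | 392 (154 = 14·11, 392 = 14·28), every Z-linear combination of 154 and 392 is divisible by 14, so (154, 392) ⊆ (14). Therefore (154, 392) = (14), d = 14.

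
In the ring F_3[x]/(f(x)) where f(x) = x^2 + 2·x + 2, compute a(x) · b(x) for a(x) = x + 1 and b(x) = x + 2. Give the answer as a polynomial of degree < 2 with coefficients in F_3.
a · b ≡ x (mod f(x))

Multiply as integer polynomials: a · b = x^2 + 3·x + 2. Reducing coefficients mod 3: a · b ≡ x^2 + 2. Now divide by f(x) = x^2 + 2·x + 2 in F_3[x], eliminating the leading term at each step:
  leading term x^2: subtract (1)·f(x) = x^2 + 2·x + 2, leaving x (coefficients mod 3)
The degree is now < 2, so this is the remainder. Hence a · b ≡ x in F_3[x]/(f).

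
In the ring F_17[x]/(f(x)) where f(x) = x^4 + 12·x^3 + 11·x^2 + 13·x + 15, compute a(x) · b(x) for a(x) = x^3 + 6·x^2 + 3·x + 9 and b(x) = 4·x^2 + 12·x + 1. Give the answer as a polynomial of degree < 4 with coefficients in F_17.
a · b ≡ 15·x^3 + 5·x^2 + 3·x + 2 (mod f(x))

Multiply as integer polynomials: a · b = 4·x^5 + 36·x^4 + 85·x^3 + 78·x^2 + 111·x + 9. Reducing coefficients mod 17: a · b ≡ 4·x^5 + 2·x^4 + 10·x^2 + 9·x + 9. Now divide by f(x) = x^4 + 12·x^3 + 11·x^2 + 13·x + 15 in F_17[x], eliminating the leading term at each step:
  leading term 4·x^5: subtract (4·x)·f(x) = 4·x^5 + 14·x^4 + 10·x^3 + x^2 + 9·x, leaving 5·x^4 + 7·x^3 + 9·x^2 + 9 (coefficients mod 17)
  leading term 5·x^4: subtract (5)·f(x) = 5·x^4 + 9·x^3 + 4·x^2 + 14·x + 7, leaving 15·x^3 + 5·x^2 + 3·x + 2 (coefficients mod 17)
The degree is now < 4, so this is the remainder. Hence a · b ≡ 15·x^3 + 5·x^2 + 3·x + 2 in F_17[x]/(f).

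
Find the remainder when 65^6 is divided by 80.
Use repeated squaring. Binary(6) = 110. Walk through the bits of the exponent 6 left-to-right: at each bit after the leading one, square the running value, then multiply by 65 if the bit is 1 (always reducing mod 80):
  bit 1 = 1 (leading): start with 65.
  bit 2 = 1: square 65^2 = 4225 ≡ 65; bit is 1, so multiply 65·65 = 4225 ≡ 65 (mod 80).
  bit 3 = 0: square 65^2 = 4225 ≡ 65 (mod 80).
Final value: 65^6 ≡ 65 (mod 80).

Final answer: 65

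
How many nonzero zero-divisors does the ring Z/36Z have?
In Z/36Z each nonzero element is either a unit (gcd with 36 is 1) or a zero-divisor (gcd > 1). The number of units is φ(36): factorise 36 = 2^2 · 3^2, so φ(36) = (2^2 − 2^1) · (3^2 − 3^1) = 2 · 6 = 12. The nonzero elements number 36 − 1 = 35. Hence the nonzero zero-divisors number 35 − 12 = 23.

Final answer: Z/36Z has 23 nonzero zero-divisors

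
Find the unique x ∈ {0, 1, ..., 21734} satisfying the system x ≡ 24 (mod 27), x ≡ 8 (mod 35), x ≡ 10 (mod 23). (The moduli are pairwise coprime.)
x ≡ 11418 (mod 21735); the representative in [0, 21735) is 11418

The moduli 27, 35, 23 are pairwise coprime, so by the CRT there is a unique solution mod 27·35·23 = 21735.
Solve by successive substitution. Start with x ≡ 24 (mod 27).
  Combine with x ≡ 8 (mod 35): write x = 24 + 27·t and require 24 + 27·t ≡ 8 (mod 35), i.e. 27·t ≡ 8 − 24 ≡ 19 (mod 35). Since 27^(−1) ≡ 13 (mod 35), t ≡ 13·19 ≡ 2 (mod 35). So x ≡ 24 + 27·2 = 78 (mod 945).
  Combine with x ≡ 10 (mod 23): write x = 78 + 945·t and require 78 + 945·t ≡ 10 (mod 23), i.e. 945·t ≡ 10 − 78 ≡ 1 (mod 23). Since 945^(−1) ≡ 12 (mod 23) (945 ≡ 2 (mod 23)), t ≡ 12·1 ≡ 12 (mod 23). So x ≡ 78 + 945·12 = 11418 (mod 21735).
Unique solution in [0, 21735): x = 11418.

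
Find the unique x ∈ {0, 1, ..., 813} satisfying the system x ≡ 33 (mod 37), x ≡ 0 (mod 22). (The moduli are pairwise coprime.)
x ≡ 440 (mod 814); the representative in [0, 814) is 440

The moduli 37, 22 are pairwise coprime, so by the CRT there is a unique solution mod 37·22 = 814.
Solve by successive substitution. Start with x ≡ 33 (mod 37).
  Combine with x ≡ 0 (mod 22): write x = 33 + 37·t and require 33 + 37·t ≡ 0 (mod 22), i.e. 37·t ≡ 0 − 33 ≡ 11 (mod 22). Since 37^(−1) ≡ 3 (mod 22) (37 ≡ 15 (mod 22)), t ≡ 3·11 ≡ 11 (mod 22). So x ≡ 33 + 37·11 = 440 (mod 814).
Unique solution in [0, 814): x = 440.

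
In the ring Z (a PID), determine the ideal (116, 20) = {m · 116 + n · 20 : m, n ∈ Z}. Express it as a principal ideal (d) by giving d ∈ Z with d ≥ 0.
(116, 20) = (4); d = 4

In the PID Z, (a, b) is generated by gcd(a, b). Compute gcd(116, 20) with the extended Euclidean algorithm, tracking rows (r, s, t) with s·116 + t·20 = r:
  row A: (116, 1, 0)   [1·116 + 0·20 = 116]
  row B: (20, 0, 1)   [0·116 + 1·20 = 20]
  116 = 5·20 + 16   → row C = row A − 5·row B = (16, 1, −5)   [check: 1·116 − 5·20 = 16]
  20 = 1·16 + 4   → row D = row B − 1·row C = (4, −1, 6)   [check: −1·116 + 6·20 = 4]
  16 = 4·4 + 0   → remainder 0, stop. gcd = 4 (last nonzero row D).
So gcd(116, 20) = 4, with Bézout identity −1·116 + 6·20 = 4. Containment (⊇): the Bézout identity exhibits 4 as an element of (116, 20), giving (4) ⊆ (116, 20). Containment (⊆): since 4 | 116 and 4 | 20 (116 = 4·29, 20 = 4·5), every Z-linear combination of 116 and 20 is divisible by 4, so (116, 20) ⊆ (4). Therefore (116, 20) = (4), d = 4.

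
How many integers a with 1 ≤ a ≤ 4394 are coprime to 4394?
The number of a ∈ {1, ..., 4394} with gcd(a, 4394) = 1 is by definition Euler's totient φ(4394). φ is multiplicative, with φ(p^e) = p^e − p^(e−1). Factorise 4394 = 2 · 13^3. Then
  φ(4394) = (2 − 1) · (13^3 − 13^2) = 1 · 2028 = 2028.
So there are 2028 such integers.

Final answer: 2028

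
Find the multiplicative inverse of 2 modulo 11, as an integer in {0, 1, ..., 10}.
2^(−1) ≡ 6 (mod 11)

Apply the extended Euclidean algorithm to (11, 2), tracking rows (r, s, t) with s·11 + t·2 = r. Each division r_prev = q·r_cur + r_new produces the new row as (previous row) − q·(current row):
  row A: (11, 1, 0)   [1·11 + 0·2 = 11]
  row B: (2, 0, 1)   [0·11 + 1·2 = 2]
  11 = 5·2 + 1   → row C = row A − 5·row B = (1, 1, −5)   [check: 1·11 − 5·2 = 1]
  2 = 2·1 + 0   → remainder 0, stop. gcd = 1 (last nonzero row C).
The gcd is 1, so 2 is invertible mod 11. The last nonzero row gives 1·11 − 5·2 = 1, so t = −5. So 2^(−1) ≡ −5 ≡ 6 (mod 11). Verify: 2 · 6 = 12 ≡ 1 (mod 11). ✓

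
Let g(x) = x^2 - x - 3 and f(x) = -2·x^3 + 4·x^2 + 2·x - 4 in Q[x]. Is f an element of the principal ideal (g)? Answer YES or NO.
NO

In Q[x] the ideal (g) consists of all multiples of g, so f ∈ (g) iff g | f, i.e. iff the remainder of f on division by g is 0. Divide f by g (g is monic, so eliminate the leading term of the running remainder at each step):
  leading term -2·x^3: subtract (-2·x)·g(x) = -2·x^3 + 2·x^2 + 6·x, leaving 2·x^2 - 4·x - 4
  leading term 2·x^2: subtract (2)·g(x) = 2·x^2 - 2·x - 6, leaving 2 - 2·x
The remainder r(x) = 2 - 2·x ≠ 0 (and deg r < deg g), so g ∤ f, i.e. f ∉ (g).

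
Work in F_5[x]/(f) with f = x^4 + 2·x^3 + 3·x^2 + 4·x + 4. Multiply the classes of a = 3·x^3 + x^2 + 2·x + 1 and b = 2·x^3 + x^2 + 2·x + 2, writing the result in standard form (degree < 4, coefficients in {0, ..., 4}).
Multiply as integer polynomials: a · b = 6·x^6 + 5·x^5 + 11·x^4 + 12·x^3 + 7·x^2 + 6·x + 2. Reducing coefficients mod 5: a · b ≡ x^6 + x^4 + 2·x^3 + 2·x^2 + x + 2. Now divide by f(x) = x^4 + 2·x^3 + 3·x^2 + 4·x + 4 in F_5[x], eliminating the leading term at each step:
  leading term x^6: subtract (x^2)·f(x) = x^6 + 2·x^5 + 3·x^4 + 4·x^3 + 4·x^2, leaving 3·x^5 + 3·x^4 + 3·x^3 + 3·x^2 + x + 2 (coefficients mod 5)
  leading term 3·x^5: subtract (3·x)·f(x) = 3·x^5 + x^4 + 4·x^3 + 2·x^2 + 2·x, leaving 2·x^4 + 4·x^3 + x^2 + 4·x + 2 (coefficients mod 5)
  leading term 2·x^4: subtract (2)·f(x) = 2·x^4 + 4·x^3 + x^2 + 3·x + 3, leaving x + 4 (coefficients mod 5)
The degree is now < 4, so this is the remainder. Hence a · b ≡ x + 4 in F_5[x]/(f).

Final answer: a · b ≡ x + 4 (mod f(x))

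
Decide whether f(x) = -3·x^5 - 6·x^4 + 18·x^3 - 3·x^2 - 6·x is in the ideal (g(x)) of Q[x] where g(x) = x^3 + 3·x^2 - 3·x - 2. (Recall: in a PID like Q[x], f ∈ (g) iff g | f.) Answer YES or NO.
In Q[x] the ideal (g) consists of all multiples of g, so f ∈ (g) iff g | f, i.e. iff the remainder of f on division by g is 0. Divide f by g (g is monic, so eliminate the leading term of the running remainder at each step):
  leading term -3·x^5: subtract (-3·x^2)·g(x) = -3·x^5 - 9·x^4 + 9·x^3 + 6·x^2, leaving 3·x^4 + 9·x^3 - 9·x^2 - 6·x
  leading term 3·x^4: subtract (3·x)·g(x) = 3·x^4 + 9·x^3 - 9·x^2 - 6·x, leaving 0
The remainder is 0, so f(x) = g(x) · h(x) with h(x) = -3·x^2 + 3·x. Hence g | f, i.e. f ∈ (g).

Final answer: YES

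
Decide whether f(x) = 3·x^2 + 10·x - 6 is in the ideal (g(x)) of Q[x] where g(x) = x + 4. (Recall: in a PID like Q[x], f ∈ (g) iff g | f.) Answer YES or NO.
In Q[x] the ideal (g) consists of all multiples of g, so f ∈ (g) iff g | f, i.e. iff the remainder of f on division by g is 0. Divide f by g (g is monic, so eliminate the leading term of the running remainder at each step):
  leading term 3·x^2: subtract (3·x)·g(x) = 3·x^2 + 12·x, leaving -2·x - 6
  leading term -2·x: subtract (-2)·g(x) = -2·x - 8, leaving 2
The remainder r(x) = 2 ≠ 0 (and deg r < deg g), so g ∤ f, i.e. f ∉ (g).

Final answer: NO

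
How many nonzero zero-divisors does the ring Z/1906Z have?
In Z/1906Z each nonzero element is either a unit (gcd with 1906 is 1) or a zero-divisor (gcd > 1). The number of units is φ(1906): factorise 1906 = 2 · 953, so φ(1906) = (2 − 1) · (953 − 1) = 1 · 952 = 952. The nonzero elements number 1906 − 1 = 1905. Hence the nonzero zero-divisors number 1905 − 952 = 953.

Final answer: Z/1906Z has 953 nonzero zero-divisors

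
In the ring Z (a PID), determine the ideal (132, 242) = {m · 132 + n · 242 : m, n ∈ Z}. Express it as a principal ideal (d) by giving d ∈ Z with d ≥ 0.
In the PID Z, (a, b) is generated by gcd(a, b). Compute gcd(242, 132) with the extended Euclidean algorithm, tracking rows (r, s, t) with s·242 + t·132 = r:
  row A: (242, 1, 0)   [1·242 + 0·132 = 242]
  row B: (132, 0, 1)   [0·242 + 1·132 = 132]
  242 = 1·132 + 110   → row C = row A − 1·row B = (110, 1, −1)   [check: 1·242 − 1·132 = 110]
  132 = 1·110 + 22   → row D = row B − 1·row C = (22, −1, 2)   [check: −1·242 + 2·132 = 22]
  110 = 5·22 + 0   → remainder 0, stop. gcd = 22 (last nonzero row D).
So gcd(132, 242) = 22, with Bézout identity −1·242 + 2·132 = 22. Containment (⊇): the Bézout identity exhibits 22 as an element of (132, 242), giving (22) ⊆ (132, 242). Containment (⊆): since 22 | 132 and 22 | 242 (132 = 22·6, 242 = 22·11), every Z-linear combination of 132 and 242 is divisible by 22, so (132, 242) ⊆ (22). Therefore (132, 242) = (22), d = 22.

Final answer: (132, 242) = (22); d = 22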